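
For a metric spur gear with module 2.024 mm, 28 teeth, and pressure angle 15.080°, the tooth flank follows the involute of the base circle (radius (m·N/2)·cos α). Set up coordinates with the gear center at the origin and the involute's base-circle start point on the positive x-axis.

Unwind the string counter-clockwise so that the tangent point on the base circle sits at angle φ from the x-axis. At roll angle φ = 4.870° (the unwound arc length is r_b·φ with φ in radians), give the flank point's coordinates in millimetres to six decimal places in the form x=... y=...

pitch radius r_p = m·N/2 = 2.024·28/2 = 28.336000
base radius r_b = r_p·cos α = 28.336000·cos 15.080° = 27.360207
roll angle φ = 4.870° = 0.08499753 rad
x = r_b·(cos φ + φ·sin φ) = 27.360207·(0.99638988 + 0.08499753·0.08489523) = 27.458862
y = r_b·(sin φ − φ·cos φ) = 27.360207·(0.08489523 − 0.08499753·0.99638988) = 0.005596

x=27.458862 y=0.005596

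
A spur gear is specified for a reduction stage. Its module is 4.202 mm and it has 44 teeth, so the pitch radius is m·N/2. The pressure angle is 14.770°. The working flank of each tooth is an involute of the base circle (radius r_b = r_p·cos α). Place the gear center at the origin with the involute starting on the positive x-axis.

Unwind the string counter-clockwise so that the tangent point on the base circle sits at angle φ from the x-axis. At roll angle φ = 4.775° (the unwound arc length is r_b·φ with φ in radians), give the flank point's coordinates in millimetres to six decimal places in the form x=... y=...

pitch radius r_p = m·N/2 = 4.202·44/2 = 92.444000
base radius r_b = r_p·cos α = 92.444000·cos 14.770° = 89.389374
roll angle φ = 4.775° = 0.08333947 rad
x = r_b·(cos φ + φ·sin φ) = 89.389374·(0.99652928 + 0.08333947·0.08324303) = 89.699260
y = r_b·(sin φ − φ·cos φ) = 89.389374·(0.08324303 − 0.08333947·0.99652928) = 0.017235

x=89.699260 y=0.017235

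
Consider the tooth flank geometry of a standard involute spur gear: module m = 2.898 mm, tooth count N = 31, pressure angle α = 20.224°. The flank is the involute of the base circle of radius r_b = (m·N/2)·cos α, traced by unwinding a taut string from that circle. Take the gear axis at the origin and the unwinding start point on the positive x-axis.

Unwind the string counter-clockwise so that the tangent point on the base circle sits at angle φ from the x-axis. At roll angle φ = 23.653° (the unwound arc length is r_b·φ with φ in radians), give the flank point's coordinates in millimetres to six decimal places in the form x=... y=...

pitch radius r_p = m·N/2 = 2.898·31/2 = 44.919000
base radius r_b = r_p·cos α = 44.919000·cos 20.224° = 42.149667
roll angle φ = 23.653° = 0.41282273 rad
x = r_b·(cos φ + φ·sin φ) = 42.149667·(0.91599200 + 0.41282273·0.40119652) = 45.589714
y = r_b·(sin φ − φ·cos φ) = 42.149667·(0.40119652 − 0.41282273·0.91599200) = 0.971727

x=45.589714 y=0.971727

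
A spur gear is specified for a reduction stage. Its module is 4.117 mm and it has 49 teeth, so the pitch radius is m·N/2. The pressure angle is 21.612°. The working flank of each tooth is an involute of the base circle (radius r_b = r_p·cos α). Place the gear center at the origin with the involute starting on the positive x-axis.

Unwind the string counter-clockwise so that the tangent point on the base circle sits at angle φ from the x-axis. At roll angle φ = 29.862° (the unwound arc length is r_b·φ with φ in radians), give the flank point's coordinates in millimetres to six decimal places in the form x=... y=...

x=105.660104 y=4.306394

pitch radius r_p = m·N/2 = 4.117·49/2 = 100.866500
base radius r_b = r_p·cos α = 100.866500·cos 21.612° = 93.775521
roll angle φ = 29.862° = 0.52119022 rad
x = r_b·(cos φ + φ·sin φ) = 93.775521·(0.86722717 + 0.52119022·0.49791268) = 105.660104
y = r_b·(sin φ − φ·cos φ) = 93.775521·(0.49791268 − 0.52119022·0.86722717) = 4.306394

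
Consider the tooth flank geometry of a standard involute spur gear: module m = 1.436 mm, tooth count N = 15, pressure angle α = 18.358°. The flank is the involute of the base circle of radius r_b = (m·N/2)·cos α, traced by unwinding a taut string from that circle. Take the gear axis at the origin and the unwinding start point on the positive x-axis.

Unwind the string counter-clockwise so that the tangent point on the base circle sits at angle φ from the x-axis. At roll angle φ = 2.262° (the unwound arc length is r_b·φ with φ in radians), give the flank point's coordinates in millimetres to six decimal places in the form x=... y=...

pitch radius r_p = m·N/2 = 1.436·15/2 = 10.770000
base radius r_b = r_p·cos α = 10.770000·cos 18.358° = 10.221884
roll angle φ = 2.262° = 0.03947935 rad
x = r_b·(cos φ + φ·sin φ) = 10.221884·(0.99922079 + 0.03947935·0.03946909) = 10.229847
y = r_b·(sin φ − φ·cos φ) = 10.221884·(0.03946909 − 0.03947935·0.99922079) = 0.000210

x=10.229847 y=0.000210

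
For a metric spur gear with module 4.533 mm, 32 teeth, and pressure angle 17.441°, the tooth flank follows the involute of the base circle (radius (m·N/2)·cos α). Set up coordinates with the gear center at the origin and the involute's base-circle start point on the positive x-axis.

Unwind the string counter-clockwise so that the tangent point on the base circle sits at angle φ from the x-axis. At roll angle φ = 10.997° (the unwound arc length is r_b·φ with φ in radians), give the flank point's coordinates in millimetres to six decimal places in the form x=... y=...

x=70.456389 y=0.162480

pitch radius r_p = m·N/2 = 4.533·32/2 = 72.528000
base radius r_b = r_p·cos α = 72.528000·cos 17.441° = 69.193605
roll angle φ = 10.997° = 0.19193386 rad
x = r_b·(cos φ + φ·sin φ) = 69.193605·(0.98163717 + 0.19193386·0.19075760) = 70.456389
y = r_b·(sin φ − φ·cos φ) = 69.193605·(0.19075760 − 0.19193386·0.98163717) = 0.162480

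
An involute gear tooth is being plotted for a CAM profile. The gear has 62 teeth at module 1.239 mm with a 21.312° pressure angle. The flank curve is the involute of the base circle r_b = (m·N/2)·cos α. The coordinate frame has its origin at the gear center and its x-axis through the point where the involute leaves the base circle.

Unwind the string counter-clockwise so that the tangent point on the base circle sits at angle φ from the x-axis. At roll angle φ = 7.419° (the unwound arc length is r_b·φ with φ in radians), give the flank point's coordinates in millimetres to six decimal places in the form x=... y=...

pitch radius r_p = m·N/2 = 1.239·62/2 = 38.409000
base radius r_b = r_p·cos α = 38.409000·cos 21.312° = 35.782405
roll angle φ = 7.419° = 0.12948598 rad
x = r_b·(cos φ + φ·sin φ) = 35.782405·(0.99162840 + 0.12948598·0.12912444) = 36.081124
y = r_b·(sin φ − φ·cos φ) = 35.782405·(0.12912444 − 0.12948598·0.99162840) = 0.025852

x=36.081124 y=0.025852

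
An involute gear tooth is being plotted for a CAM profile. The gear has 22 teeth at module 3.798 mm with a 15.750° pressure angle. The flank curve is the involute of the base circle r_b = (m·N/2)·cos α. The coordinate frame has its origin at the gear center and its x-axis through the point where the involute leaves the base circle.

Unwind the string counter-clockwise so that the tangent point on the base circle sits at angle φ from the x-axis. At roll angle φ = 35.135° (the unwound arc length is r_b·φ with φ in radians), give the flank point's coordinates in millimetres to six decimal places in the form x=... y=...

pitch radius r_p = m·N/2 = 3.798·22/2 = 41.778000
base radius r_b = r_p·cos α = 41.778000·cos 15.750° = 40.209455
roll angle φ = 35.135° = 0.61322143 rad
x = r_b·(cos φ + φ·sin φ) = 40.209455·(0.81779831 + 0.61322143·0.57550492) = 47.073622
y = r_b·(sin φ − φ·cos φ) = 40.209455·(0.57550492 − 0.61322143·0.81779831) = 2.976041

x=47.073622 y=2.976041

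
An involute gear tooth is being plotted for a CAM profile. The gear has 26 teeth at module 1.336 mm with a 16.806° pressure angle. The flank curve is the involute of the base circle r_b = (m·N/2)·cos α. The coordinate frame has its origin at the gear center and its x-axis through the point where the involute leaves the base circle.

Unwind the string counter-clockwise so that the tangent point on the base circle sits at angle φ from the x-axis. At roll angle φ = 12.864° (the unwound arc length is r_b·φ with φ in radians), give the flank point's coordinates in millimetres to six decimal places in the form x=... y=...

x=17.039987 y=0.062408

pitch radius r_p = m·N/2 = 1.336·26/2 = 17.368000
base radius r_b = r_p·cos α = 17.368000·cos 16.806° = 16.626199
roll angle φ = 12.864° = 0.22451915 rad
x = r_b·(cos φ + φ·sin φ) = 16.626199·(0.97490127 + 0.22451915·0.22263761) = 17.039987
y = r_b·(sin φ − φ·cos φ) = 16.626199·(0.22263761 − 0.22451915·0.97490127) = 0.062408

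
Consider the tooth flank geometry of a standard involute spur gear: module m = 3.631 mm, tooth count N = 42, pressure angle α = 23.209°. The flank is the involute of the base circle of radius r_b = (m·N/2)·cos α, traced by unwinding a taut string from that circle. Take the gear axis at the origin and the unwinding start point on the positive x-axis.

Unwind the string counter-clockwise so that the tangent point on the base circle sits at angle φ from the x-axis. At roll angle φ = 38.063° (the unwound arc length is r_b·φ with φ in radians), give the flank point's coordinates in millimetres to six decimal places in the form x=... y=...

x=83.879621 y=6.551287

pitch radius r_p = m·N/2 = 3.631·42/2 = 76.251000
base radius r_b = r_p·cos α = 76.251000·cos 23.209° = 70.080269
roll angle φ = 38.063° = 0.66432467 rad
x = r_b·(cos φ + φ·sin φ) = 70.080269·(0.78733332 + 0.66432467·0.61652757) = 83.879621
y = r_b·(sin φ − φ·cos φ) = 70.080269·(0.61652757 − 0.66432467·0.78733332) = 6.551287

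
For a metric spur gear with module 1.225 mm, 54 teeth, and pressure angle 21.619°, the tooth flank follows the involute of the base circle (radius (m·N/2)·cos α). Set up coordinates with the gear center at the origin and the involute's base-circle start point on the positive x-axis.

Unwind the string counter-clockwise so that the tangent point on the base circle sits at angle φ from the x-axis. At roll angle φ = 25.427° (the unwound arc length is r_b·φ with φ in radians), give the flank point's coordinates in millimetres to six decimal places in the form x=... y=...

pitch radius r_p = m·N/2 = 1.225·54/2 = 33.075000
base radius r_b = r_p·cos α = 33.075000·cos 21.619° = 30.748318
roll angle φ = 25.427° = 0.44378487 rad
x = r_b·(cos φ + φ·sin φ) = 30.748318·(0.90313306 + 0.44378487·0.42936077) = 33.628724
y = r_b·(sin φ − φ·cos φ) = 30.748318·(0.42936077 − 0.44378487·0.90313306) = 0.878294

x=33.628724 y=0.878294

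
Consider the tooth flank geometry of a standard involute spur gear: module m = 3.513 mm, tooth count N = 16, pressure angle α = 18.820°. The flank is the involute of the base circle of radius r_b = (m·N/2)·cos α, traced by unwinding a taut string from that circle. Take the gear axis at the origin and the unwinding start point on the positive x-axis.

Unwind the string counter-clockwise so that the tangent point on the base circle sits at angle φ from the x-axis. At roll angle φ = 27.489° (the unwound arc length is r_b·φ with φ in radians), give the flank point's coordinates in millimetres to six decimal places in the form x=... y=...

pitch radius r_p = m·N/2 = 3.513·16/2 = 28.104000
base radius r_b = r_p·cos α = 28.104000·cos 18.820° = 26.601468
roll angle φ = 27.489° = 0.47977356 rad
x = r_b·(cos φ + φ·sin φ) = 26.601468·(0.88709947 + 0.47977356·0.46157831) = 29.489124
y = r_b·(sin φ − φ·cos φ) = 26.601468·(0.46157831 − 0.47977356·0.88709947) = 0.956893

x=29.489124 y=0.956893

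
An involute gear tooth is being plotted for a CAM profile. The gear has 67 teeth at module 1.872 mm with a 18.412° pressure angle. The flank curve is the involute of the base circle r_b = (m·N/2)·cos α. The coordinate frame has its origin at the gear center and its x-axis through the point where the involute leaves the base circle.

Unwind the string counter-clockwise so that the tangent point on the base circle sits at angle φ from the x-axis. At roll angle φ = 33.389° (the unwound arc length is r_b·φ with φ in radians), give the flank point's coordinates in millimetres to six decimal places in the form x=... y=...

x=68.763314 y=3.793414

pitch radius r_p = m·N/2 = 1.872·67/2 = 62.712000
base radius r_b = r_p·cos α = 62.712000·cos 18.412° = 59.501765
roll angle φ = 33.389° = 0.58274798 rad
x = r_b·(cos φ + φ·sin φ) = 59.501765·(0.83495353 + 0.58274798·0.55032045) = 68.763314
y = r_b·(sin φ − φ·cos φ) = 59.501765·(0.55032045 − 0.58274798·0.83495353) = 3.793414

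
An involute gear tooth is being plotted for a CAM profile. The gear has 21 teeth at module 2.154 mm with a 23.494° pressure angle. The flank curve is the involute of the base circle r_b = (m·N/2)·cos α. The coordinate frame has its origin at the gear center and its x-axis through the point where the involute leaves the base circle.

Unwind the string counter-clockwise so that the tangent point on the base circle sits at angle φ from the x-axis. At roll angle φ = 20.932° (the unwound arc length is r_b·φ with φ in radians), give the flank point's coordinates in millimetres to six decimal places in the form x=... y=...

pitch radius r_p = m·N/2 = 2.154·21/2 = 22.617000
base radius r_b = r_p·cos α = 22.617000·cos 23.494° = 20.742092
roll angle φ = 20.932° = 0.36533232 rad
x = r_b·(cos φ + φ·sin φ) = 20.742092·(0.93400509 + 0.36533232·0.35725970) = 22.080447
y = r_b·(sin φ − φ·cos φ) = 20.742092·(0.35725970 − 0.36533232·0.93400509) = 0.332650

x=22.080447 y=0.332650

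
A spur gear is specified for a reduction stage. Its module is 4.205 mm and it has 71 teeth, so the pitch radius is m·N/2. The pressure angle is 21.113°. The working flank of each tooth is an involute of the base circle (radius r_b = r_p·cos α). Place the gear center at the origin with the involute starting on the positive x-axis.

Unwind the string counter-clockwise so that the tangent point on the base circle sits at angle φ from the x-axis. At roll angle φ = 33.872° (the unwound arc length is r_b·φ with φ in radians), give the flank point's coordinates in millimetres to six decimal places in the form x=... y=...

pitch radius r_p = m·N/2 = 4.205·71/2 = 149.277500
base radius r_b = r_p·cos α = 149.277500·cos 21.113° = 139.256775
roll angle φ = 33.872° = 0.59117792 rad
x = r_b·(cos φ + φ·sin φ) = 139.256775·(0.83028475 + 0.59117792·0.55733942) = 161.506040
y = r_b·(sin φ − φ·cos φ) = 139.256775·(0.55733942 − 0.59117792·0.83028475) = 9.259657

x=161.506040 y=9.259657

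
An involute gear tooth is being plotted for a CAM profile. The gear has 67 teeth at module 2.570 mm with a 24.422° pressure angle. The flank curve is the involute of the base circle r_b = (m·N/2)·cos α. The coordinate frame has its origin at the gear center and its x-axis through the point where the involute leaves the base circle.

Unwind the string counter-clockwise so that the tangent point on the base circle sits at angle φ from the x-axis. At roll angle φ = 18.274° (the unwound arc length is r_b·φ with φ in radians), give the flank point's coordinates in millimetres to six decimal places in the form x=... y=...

pitch radius r_p = m·N/2 = 2.570·67/2 = 86.095000
base radius r_b = r_p·cos α = 86.095000·cos 24.422° = 78.391648
roll angle φ = 18.274° = 0.31894147 rad
x = r_b·(cos φ + φ·sin φ) = 78.391648·(0.94956787 + 0.31894147·0.31356159) = 82.277965
y = r_b·(sin φ − φ·cos φ) = 78.391648·(0.31356159 − 0.31894147·0.94956787) = 0.839184

x=82.277965 y=0.839184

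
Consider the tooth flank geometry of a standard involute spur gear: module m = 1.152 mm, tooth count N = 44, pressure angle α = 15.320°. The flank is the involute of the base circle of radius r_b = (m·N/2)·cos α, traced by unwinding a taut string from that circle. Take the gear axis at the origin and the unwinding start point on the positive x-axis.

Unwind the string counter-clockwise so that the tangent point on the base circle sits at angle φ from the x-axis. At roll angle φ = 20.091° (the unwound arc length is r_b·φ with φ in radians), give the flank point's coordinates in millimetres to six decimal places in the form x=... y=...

x=25.900288 y=0.346999

pitch radius r_p = m·N/2 = 1.152·44/2 = 25.344000
base radius r_b = r_p·cos α = 25.344000·cos 15.320° = 24.443407
roll angle φ = 20.091° = 0.35065410 rad
x = r_b·(cos φ + φ·sin φ) = 24.443407·(0.93914822 + 0.35065410·0.34351218) = 25.900288
y = r_b·(sin φ − φ·cos φ) = 24.443407·(0.34351218 − 0.35065410·0.93914822) = 0.346999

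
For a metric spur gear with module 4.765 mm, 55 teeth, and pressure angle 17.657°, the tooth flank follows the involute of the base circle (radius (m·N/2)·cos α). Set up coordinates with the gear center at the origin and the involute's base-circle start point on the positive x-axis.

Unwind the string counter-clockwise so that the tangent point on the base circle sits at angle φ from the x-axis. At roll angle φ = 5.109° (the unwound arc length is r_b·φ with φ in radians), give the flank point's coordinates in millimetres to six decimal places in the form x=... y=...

pitch radius r_p = m·N/2 = 4.765·55/2 = 131.037500
base radius r_b = r_p·cos α = 131.037500·cos 17.657° = 124.864243
roll angle φ = 5.109° = 0.08916887 rad
x = r_b·(cos φ + φ·sin φ) = 124.864243·(0.99602709 + 0.08916887·0.08905075) = 125.359660
y = r_b·(sin φ − φ·cos φ) = 124.864243·(0.08905075 − 0.08916887·0.99602709) = 0.029486

x=125.359660 y=0.029486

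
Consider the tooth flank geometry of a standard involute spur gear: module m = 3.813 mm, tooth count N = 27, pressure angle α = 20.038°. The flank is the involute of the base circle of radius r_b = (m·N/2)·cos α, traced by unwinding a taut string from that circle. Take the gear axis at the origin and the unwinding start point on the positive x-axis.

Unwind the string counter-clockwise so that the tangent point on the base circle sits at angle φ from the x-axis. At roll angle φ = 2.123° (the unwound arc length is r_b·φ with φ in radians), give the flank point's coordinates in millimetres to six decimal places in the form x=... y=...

x=48.392647 y=0.000820

pitch radius r_p = m·N/2 = 3.813·27/2 = 51.475500
base radius r_b = r_p·cos α = 51.475500·cos 20.038° = 48.359460
roll angle φ = 2.123° = 0.03705334 rad
x = r_b·(cos φ + φ·sin φ) = 48.359460·(0.99931360 + 0.03705334·0.03704486) = 48.392647
y = r_b·(sin φ − φ·cos φ) = 48.359460·(0.03704486 − 0.03705334·0.99931360) = 0.000820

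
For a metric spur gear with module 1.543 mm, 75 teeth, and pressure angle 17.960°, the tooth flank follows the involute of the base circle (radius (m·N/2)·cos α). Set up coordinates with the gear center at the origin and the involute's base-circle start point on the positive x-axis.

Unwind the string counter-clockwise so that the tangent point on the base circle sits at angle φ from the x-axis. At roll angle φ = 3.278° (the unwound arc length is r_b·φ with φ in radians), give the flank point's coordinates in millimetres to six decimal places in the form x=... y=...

x=55.132987 y=0.003435

pitch radius r_p = m·N/2 = 1.543·75/2 = 57.862500
base radius r_b = r_p·cos α = 57.862500·cos 17.960° = 55.042977
roll angle φ = 3.278° = 0.05721189 rad
x = r_b·(cos φ + φ·sin φ) = 55.042977·(0.99836385 + 0.05721189·0.05718069) = 55.132987
y = r_b·(sin φ − φ·cos φ) = 55.042977·(0.05718069 − 0.05721189·0.99836385) = 0.003435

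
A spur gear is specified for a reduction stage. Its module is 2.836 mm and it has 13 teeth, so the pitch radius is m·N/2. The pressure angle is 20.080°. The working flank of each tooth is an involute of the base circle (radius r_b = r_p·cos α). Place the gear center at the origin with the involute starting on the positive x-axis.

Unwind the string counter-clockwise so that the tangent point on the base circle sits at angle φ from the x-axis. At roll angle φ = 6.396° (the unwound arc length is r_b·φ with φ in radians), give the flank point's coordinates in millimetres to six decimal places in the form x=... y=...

x=17.421014 y=0.008018

pitch radius r_p = m·N/2 = 2.836·13/2 = 18.434000
base radius r_b = r_p·cos α = 18.434000·cos 20.080° = 17.313474
roll angle φ = 6.396° = 0.11163126 rad
x = r_b·(cos φ + φ·sin φ) = 17.313474·(0.99377570 + 0.11163126·0.11139955) = 17.421014
y = r_b·(sin φ − φ·cos φ) = 17.313474·(0.11139955 − 0.11163126·0.99377570) = 0.008018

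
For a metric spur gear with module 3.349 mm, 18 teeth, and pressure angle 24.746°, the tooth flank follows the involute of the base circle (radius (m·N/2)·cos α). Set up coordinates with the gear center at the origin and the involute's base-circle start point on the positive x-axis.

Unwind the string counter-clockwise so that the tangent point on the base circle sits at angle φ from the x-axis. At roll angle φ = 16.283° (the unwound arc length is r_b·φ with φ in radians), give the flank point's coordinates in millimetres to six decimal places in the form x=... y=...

pitch radius r_p = m·N/2 = 3.349·18/2 = 30.141000
base radius r_b = r_p·cos α = 30.141000·cos 24.746° = 27.373224
roll angle φ = 16.283° = 0.28419196 rad
x = r_b·(cos φ + φ·sin φ) = 27.373224·(0.95988853 + 0.28419196·0.28038192) = 28.456405
y = r_b·(sin φ − φ·cos φ) = 27.373224·(0.28038192 − 0.28419196·0.95988853) = 0.207744

x=28.456405 y=0.207744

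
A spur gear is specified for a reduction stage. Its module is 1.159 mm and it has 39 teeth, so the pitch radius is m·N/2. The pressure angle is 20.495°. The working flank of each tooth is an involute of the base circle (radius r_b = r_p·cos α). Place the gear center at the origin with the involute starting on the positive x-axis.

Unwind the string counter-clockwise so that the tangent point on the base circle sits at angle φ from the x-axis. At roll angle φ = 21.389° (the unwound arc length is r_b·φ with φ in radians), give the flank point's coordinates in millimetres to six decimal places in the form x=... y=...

pitch radius r_p = m·N/2 = 1.159·39/2 = 22.600500
base radius r_b = r_p·cos α = 22.600500·cos 20.495° = 21.169950
roll angle φ = 21.389° = 0.37330847 rad
x = r_b·(cos φ + φ·sin φ) = 21.169950·(0.93112585 + 0.37330847·0.36469803) = 22.594068
y = r_b·(sin φ − φ·cos φ) = 21.169950·(0.36469803 − 0.37330847·0.93112585) = 0.362024

x=22.594068 y=0.362024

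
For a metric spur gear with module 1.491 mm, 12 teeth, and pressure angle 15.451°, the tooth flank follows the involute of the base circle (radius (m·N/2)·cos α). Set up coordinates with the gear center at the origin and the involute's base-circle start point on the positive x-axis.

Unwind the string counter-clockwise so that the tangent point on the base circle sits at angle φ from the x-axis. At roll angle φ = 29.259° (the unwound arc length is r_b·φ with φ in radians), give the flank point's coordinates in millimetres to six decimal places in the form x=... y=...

pitch radius r_p = m·N/2 = 1.491·12/2 = 8.946000
base radius r_b = r_p·cos α = 8.946000·cos 15.451° = 8.622679
roll angle φ = 29.259° = 0.51066589 rad
x = r_b·(cos φ + φ·sin φ) = 8.622679·(0.87241924 + 0.51066589·0.48875829) = 9.674745
y = r_b·(sin φ − φ·cos φ) = 8.622679·(0.48875829 − 0.51066589·0.87241924) = 0.372875

x=9.674745 y=0.372875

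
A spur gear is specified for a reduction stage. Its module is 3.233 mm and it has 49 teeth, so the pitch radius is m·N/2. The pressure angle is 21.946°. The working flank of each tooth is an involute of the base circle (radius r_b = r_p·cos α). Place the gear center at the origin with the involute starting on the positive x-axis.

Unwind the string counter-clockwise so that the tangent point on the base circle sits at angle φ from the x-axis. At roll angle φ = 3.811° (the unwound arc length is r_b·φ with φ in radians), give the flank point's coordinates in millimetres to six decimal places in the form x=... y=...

pitch radius r_p = m·N/2 = 3.233·49/2 = 79.208500
base radius r_b = r_p·cos α = 79.208500·cos 21.946° = 73.468775
roll angle φ = 3.811° = 0.06651450 rad
x = r_b·(cos φ + φ·sin φ) = 73.468775·(0.99778873 + 0.06651450·0.06646546) = 73.631115
y = r_b·(sin φ − φ·cos φ) = 73.468775·(0.06646546 − 0.06651450·0.99778873) = 0.007203

x=73.631115 y=0.007203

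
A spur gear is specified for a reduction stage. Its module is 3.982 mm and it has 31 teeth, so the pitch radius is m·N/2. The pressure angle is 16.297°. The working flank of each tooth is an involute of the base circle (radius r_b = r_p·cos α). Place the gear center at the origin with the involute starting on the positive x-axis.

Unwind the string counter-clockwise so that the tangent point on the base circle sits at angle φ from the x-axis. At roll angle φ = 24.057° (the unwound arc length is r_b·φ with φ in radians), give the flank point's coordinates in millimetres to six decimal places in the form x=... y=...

x=64.235068 y=1.436092

pitch radius r_p = m·N/2 = 3.982·31/2 = 61.721000
base radius r_b = r_p·cos α = 61.721000·cos 16.297° = 59.241049
roll angle φ = 24.057° = 0.41987386 rad
x = r_b·(cos φ + φ·sin φ) = 59.241049·(0.91314037 + 0.41987386·0.40764527) = 64.235068
y = r_b·(sin φ − φ·cos φ) = 59.241049·(0.40764527 − 0.41987386·0.91314037) = 1.436092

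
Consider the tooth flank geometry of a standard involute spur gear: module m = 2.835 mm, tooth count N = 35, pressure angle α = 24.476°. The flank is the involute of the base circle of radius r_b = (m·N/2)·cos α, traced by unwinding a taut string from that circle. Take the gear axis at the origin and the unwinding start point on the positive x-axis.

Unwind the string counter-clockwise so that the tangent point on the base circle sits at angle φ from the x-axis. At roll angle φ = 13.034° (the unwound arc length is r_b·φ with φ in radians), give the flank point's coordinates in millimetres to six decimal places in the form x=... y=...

pitch radius r_p = m·N/2 = 2.835·35/2 = 49.612500
base radius r_b = r_p·cos α = 49.612500·cos 24.476° = 45.154068
roll angle φ = 13.034° = 0.22748621 rad
x = r_b·(cos φ + φ·sin φ) = 45.154068·(0.97423640 + 0.22748621·0.22552922) = 46.307356
y = r_b·(sin φ − φ·cos φ) = 45.154068·(0.22552922 − 0.22748621·0.97423640) = 0.176275

x=46.307356 y=0.176275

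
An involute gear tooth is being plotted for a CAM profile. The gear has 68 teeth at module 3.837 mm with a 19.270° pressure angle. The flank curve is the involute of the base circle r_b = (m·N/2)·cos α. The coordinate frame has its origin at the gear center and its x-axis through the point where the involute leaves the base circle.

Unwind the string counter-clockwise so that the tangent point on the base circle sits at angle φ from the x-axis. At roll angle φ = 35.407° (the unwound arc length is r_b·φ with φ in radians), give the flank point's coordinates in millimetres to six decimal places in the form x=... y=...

x=144.465559 y=9.322499

pitch radius r_p = m·N/2 = 3.837·68/2 = 130.458000
base radius r_b = r_p·cos α = 130.458000·cos 19.270° = 123.148944
roll angle φ = 35.407° = 0.61796873 rad
x = r_b·(cos φ + φ·sin φ) = 123.148944·(0.81505702 + 0.61796873·0.57938075) = 144.465559
y = r_b·(sin φ − φ·cos φ) = 123.148944·(0.57938075 − 0.61796873·0.81505702) = 9.322499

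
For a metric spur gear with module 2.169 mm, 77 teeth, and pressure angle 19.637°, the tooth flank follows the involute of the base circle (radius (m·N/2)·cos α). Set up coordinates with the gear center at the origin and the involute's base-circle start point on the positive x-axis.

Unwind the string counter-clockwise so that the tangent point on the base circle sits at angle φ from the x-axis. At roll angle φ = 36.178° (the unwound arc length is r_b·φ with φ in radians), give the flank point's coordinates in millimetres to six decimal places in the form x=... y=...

x=92.800070 y=6.340554

pitch radius r_p = m·N/2 = 2.169·77/2 = 83.506500
base radius r_b = r_p·cos α = 83.506500·cos 19.637° = 78.649815
roll angle φ = 36.178° = 0.63142522 rad
x = r_b·(cos φ + φ·sin φ) = 78.649815·(0.80718703 + 0.63142522·0.59029577) = 92.800070
y = r_b·(sin φ − φ·cos φ) = 78.649815·(0.59029577 − 0.63142522·0.80718703) = 6.340554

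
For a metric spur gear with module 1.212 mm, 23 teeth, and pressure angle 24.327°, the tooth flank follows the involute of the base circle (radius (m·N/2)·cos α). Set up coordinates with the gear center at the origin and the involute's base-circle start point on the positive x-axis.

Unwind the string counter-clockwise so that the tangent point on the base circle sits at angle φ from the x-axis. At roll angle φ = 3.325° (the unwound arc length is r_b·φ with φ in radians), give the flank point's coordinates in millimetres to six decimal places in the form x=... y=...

pitch radius r_p = m·N/2 = 1.212·23/2 = 13.938000
base radius r_b = r_p·cos α = 13.938000·cos 24.327° = 12.700435
roll angle φ = 3.325° = 0.05803220 rad
x = r_b·(cos φ + φ·sin φ) = 12.700435·(0.99831660 + 0.05803220·0.05799963) = 12.721802
y = r_b·(sin φ − φ·cos φ) = 12.700435·(0.05799963 − 0.05803220·0.99831660) = 0.000827

x=12.721802 y=0.000827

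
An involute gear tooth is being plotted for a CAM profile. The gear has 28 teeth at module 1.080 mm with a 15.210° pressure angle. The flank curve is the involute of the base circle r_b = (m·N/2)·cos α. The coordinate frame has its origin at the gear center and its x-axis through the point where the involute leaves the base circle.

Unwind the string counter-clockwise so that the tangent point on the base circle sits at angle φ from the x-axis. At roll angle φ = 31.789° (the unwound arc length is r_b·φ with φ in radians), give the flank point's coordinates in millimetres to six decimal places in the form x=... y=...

pitch radius r_p = m·N/2 = 1.080·28/2 = 15.120000
base radius r_b = r_p·cos α = 15.120000·cos 15.210° = 14.590357
roll angle φ = 31.789° = 0.55482272 rad
x = r_b·(cos φ + φ·sin φ) = 14.590357·(0.84999385 + 0.55482272·0.52679262) = 16.666133
y = r_b·(sin φ − φ·cos φ) = 14.590357·(0.52679262 − 0.55482272·0.84999385) = 0.805340

x=16.666133 y=0.805340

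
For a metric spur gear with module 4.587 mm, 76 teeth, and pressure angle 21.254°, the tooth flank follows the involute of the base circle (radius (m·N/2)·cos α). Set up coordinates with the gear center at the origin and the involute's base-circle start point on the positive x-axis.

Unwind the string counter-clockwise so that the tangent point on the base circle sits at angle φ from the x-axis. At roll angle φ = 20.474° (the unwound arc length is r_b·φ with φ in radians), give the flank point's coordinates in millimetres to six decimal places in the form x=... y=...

pitch radius r_p = m·N/2 = 4.587·76/2 = 174.306000
base radius r_b = r_p·cos α = 174.306000·cos 21.254° = 162.450153
roll angle φ = 20.474° = 0.35733871 rad
x = r_b·(cos φ + φ·sin φ) = 162.450153·(0.93683101 + 0.35733871·0.34978230) = 172.493108
y = r_b·(sin φ − φ·cos φ) = 162.450153·(0.34978230 − 0.35733871·0.93683101) = 2.439402

x=172.493108 y=2.439402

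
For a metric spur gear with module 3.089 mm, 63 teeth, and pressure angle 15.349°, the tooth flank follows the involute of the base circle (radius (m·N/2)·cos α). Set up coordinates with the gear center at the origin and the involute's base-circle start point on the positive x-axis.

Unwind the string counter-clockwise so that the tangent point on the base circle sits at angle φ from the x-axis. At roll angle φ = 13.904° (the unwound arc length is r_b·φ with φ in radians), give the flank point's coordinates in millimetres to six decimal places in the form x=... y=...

pitch radius r_p = m·N/2 = 3.089·63/2 = 97.303500
base radius r_b = r_p·cos α = 97.303500·cos 15.349° = 93.832820
roll angle φ = 13.904° = 0.24267058 rad
x = r_b·(cos φ + φ·sin φ) = 93.832820·(0.97069971 + 0.24267058·0.24029581) = 96.555139
y = r_b·(sin φ − φ·cos φ) = 93.832820·(0.24029581 − 0.24267058·0.97069971) = 0.444350

x=96.555139 y=0.444350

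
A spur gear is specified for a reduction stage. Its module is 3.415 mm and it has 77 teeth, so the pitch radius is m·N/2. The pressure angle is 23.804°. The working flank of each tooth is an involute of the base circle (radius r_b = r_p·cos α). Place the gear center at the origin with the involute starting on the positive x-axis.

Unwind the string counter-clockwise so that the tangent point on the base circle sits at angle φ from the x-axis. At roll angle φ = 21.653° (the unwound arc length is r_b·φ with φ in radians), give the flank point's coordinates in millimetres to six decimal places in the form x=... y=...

pitch radius r_p = m·N/2 = 3.415·77/2 = 131.477500
base radius r_b = r_p·cos α = 131.477500·cos 23.804° = 120.292905
roll angle φ = 21.653° = 0.37791614 rad
x = r_b·(cos φ + φ·sin φ) = 120.292905·(0.92943556 + 0.37791614·0.36898446) = 128.578771
y = r_b·(sin φ − φ·cos φ) = 120.292905·(0.36898446 − 0.37791614·0.92943556) = 2.133486

x=128.578771 y=2.133486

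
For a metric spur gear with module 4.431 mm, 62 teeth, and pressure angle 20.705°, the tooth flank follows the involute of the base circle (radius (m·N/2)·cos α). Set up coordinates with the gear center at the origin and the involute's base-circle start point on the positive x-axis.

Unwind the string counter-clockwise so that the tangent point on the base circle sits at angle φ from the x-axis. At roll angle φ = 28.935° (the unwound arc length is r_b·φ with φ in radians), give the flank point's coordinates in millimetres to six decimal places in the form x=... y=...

x=143.844030 y=5.376894

pitch radius r_p = m·N/2 = 4.431·62/2 = 137.361000
base radius r_b = r_p·cos α = 137.361000·cos 20.705° = 128.489290
roll angle φ = 28.935° = 0.50501102 rad
x = r_b·(cos φ + φ·sin φ) = 128.489290·(0.87516914 + 0.50501102·0.48381708) = 143.844030
y = r_b·(sin φ − φ·cos φ) = 128.489290·(0.48381708 − 0.50501102·0.87516914) = 5.376894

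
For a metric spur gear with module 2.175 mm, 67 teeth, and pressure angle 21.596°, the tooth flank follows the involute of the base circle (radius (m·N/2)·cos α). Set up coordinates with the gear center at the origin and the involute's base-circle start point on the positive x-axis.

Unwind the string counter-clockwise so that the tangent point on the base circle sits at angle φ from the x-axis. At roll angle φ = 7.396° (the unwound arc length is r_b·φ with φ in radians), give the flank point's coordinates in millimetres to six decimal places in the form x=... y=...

x=68.309797 y=0.048492

pitch radius r_p = m·N/2 = 2.175·67/2 = 72.862500
base radius r_b = r_p·cos α = 72.862500·cos 21.596° = 67.747712
roll angle φ = 7.396° = 0.12908455 rad
x = r_b·(cos φ + φ·sin φ) = 67.747712·(0.99168015 + 0.12908455·0.12872636) = 68.309797
y = r_b·(sin φ − φ·cos φ) = 67.747712·(0.12872636 − 0.12908455·0.99168015) = 0.048492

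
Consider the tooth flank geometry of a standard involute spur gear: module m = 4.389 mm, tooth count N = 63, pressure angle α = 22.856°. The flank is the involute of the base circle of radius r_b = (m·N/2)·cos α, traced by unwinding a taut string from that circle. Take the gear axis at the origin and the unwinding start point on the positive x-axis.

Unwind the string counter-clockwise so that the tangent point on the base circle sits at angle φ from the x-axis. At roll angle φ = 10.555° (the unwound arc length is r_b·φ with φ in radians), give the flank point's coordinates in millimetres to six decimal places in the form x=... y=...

pitch radius r_p = m·N/2 = 4.389·63/2 = 138.253500
base radius r_b = r_p·cos α = 138.253500·cos 22.856° = 127.398383
roll angle φ = 10.555° = 0.18421950 rad
x = r_b·(cos φ + φ·sin φ) = 127.398383·(0.98307952 + 0.18421950·0.18317930) = 129.541825
y = r_b·(sin φ − φ·cos φ) = 127.398383·(0.18317930 − 0.18421950·0.98307952) = 0.264591

x=129.541825 y=0.264591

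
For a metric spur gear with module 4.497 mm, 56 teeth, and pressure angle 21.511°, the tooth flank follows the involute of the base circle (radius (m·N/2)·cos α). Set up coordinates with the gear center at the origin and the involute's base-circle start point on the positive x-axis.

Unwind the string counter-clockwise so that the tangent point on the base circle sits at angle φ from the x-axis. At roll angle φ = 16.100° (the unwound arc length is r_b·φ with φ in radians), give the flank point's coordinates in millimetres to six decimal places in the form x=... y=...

pitch radius r_p = m·N/2 = 4.497·56/2 = 125.916000
base radius r_b = r_p·cos α = 125.916000·cos 21.511° = 117.145596
roll angle φ = 16.100° = 0.28099801 rad
x = r_b·(cos φ + φ·sin φ) = 117.145596·(0.96077915 + 0.28099801·0.27731465) = 121.679602
y = r_b·(sin φ − φ·cos φ) = 117.145596·(0.27731465 − 0.28099801·0.96077915) = 0.859570

x=121.679602 y=0.859570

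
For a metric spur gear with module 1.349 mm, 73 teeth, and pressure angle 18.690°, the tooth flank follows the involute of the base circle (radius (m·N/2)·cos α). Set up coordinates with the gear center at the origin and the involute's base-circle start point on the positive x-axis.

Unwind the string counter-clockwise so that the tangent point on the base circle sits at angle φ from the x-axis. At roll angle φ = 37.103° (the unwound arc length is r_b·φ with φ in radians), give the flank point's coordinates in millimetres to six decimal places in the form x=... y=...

pitch radius r_p = m·N/2 = 1.349·73/2 = 49.238500
base radius r_b = r_p·cos α = 49.238500·cos 18.690° = 46.641968
roll angle φ = 37.103° = 0.64756951 rad
x = r_b·(cos φ + φ·sin φ) = 46.641968·(0.79755234 + 0.64756951·0.60324975) = 55.419916
y = r_b·(sin φ − φ·cos φ) = 46.641968·(0.60324975 − 0.64756951·0.79755234) = 4.047551

x=55.419916 y=4.047551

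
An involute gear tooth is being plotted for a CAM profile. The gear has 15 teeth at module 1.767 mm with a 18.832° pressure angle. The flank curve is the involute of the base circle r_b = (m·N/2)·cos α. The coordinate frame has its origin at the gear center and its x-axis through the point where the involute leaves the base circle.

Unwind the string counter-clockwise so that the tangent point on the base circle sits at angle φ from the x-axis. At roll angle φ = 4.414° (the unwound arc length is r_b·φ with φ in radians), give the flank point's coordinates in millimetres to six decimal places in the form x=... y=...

pitch radius r_p = m·N/2 = 1.767·15/2 = 13.252500
base radius r_b = r_p·cos α = 13.252500·cos 18.832° = 12.543082
roll angle φ = 4.414° = 0.07703883 rad
x = r_b·(cos φ + φ·sin φ) = 12.543082·(0.99703398 + 0.07703883·0.07696265) = 12.580248
y = r_b·(sin φ − φ·cos φ) = 12.543082·(0.07696265 − 0.07703883·0.99703398) = 0.001911

x=12.580248 y=0.001911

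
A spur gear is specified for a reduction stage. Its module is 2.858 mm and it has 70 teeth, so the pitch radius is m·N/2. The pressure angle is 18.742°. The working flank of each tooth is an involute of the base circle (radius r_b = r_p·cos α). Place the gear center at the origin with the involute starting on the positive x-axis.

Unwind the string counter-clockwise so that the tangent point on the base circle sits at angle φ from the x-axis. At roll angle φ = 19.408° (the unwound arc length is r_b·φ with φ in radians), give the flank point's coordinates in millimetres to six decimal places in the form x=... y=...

x=100.005456 y=1.213195

pitch radius r_p = m·N/2 = 2.858·70/2 = 100.030000
base radius r_b = r_p·cos α = 100.030000·cos 18.742° = 94.725909
roll angle φ = 19.408° = 0.33873350 rad
x = r_b·(cos φ + φ·sin φ) = 94.725909·(0.94317627 + 0.33873350·0.33229283) = 100.005456
y = r_b·(sin φ − φ·cos φ) = 94.725909·(0.33229283 − 0.33873350·0.94317627) = 1.213195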